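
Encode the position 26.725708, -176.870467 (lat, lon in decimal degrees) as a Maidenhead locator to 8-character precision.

AL16nr54

Offset from 180°W / 90°S: lon 3.12953°, lat 116.72571°.
Field: 3.12953/20 → 0 → A, 116.72571/10 → 11 → L; chars AL.
Square: 3.12953/2 → 1, 6.72571/1 → 6; chars 16.
Subsquare: 1.12953/0.0833333 → 13 → n, 0.72571/0.0416667 → 17 → r; chars nr.
Extended square: 0.04620/0.00833333 → 5, 0.01737/0.00416667 → 4; chars 54.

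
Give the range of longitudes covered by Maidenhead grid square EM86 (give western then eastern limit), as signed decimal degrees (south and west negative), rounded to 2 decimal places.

-84.00, -82.00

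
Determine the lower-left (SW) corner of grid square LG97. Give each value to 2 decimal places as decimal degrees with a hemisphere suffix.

23.00° S, 58.00° E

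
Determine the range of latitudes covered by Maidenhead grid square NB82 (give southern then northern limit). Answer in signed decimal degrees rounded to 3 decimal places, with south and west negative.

-78.000, -77.000

Field N=13, B=1: +13·20° lon, +1·10° lat → SW at lon 80°, lat -80°.
Square 8, 2: +8·2° lon, +2·1° lat → SW at lon 96°, lat -78°.
Cell spans 2° lon × 1° lat.
south -78.000, north -77.000.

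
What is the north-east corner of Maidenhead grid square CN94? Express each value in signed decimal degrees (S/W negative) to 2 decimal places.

45.00, -120.00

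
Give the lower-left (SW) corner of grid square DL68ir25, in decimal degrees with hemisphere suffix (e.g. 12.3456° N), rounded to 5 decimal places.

28.72917° N, 107.31667° W

Field D=3, L=11: +3·20° lon, +11·10° lat → SW at lon -120°, lat 20°.
Square 6, 8: +6·2° lon, +8·1° lat → SW at lon -108°, lat 28°.
Subsquare i=8, r=17: +8·0.0833333° lon, +17·0.0416667° lat → SW at lon -107.333°, lat 28.7083°.
Extended square 2, 5: +2·0.00833333° lon, +5·0.00416667° lat → SW at lon -107.317°, lat 28.7292°.
latitude 28.72917° N, longitude 107.31667° W.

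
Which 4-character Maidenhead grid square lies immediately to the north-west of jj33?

JJ24

Longitude square 3; −1 → 2.
Latitude square 3; +1 → 4.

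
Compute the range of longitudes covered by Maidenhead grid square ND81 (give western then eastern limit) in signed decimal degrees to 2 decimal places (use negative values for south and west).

Field N=13, D=3: +13·20° lon, +3·10° lat → SW at lon 80°, lat -60°.
Square 8, 1: +8·2° lon, +1·1° lat → SW at lon 96°, lat -59°.
Cell spans 2° lon × 1° lat.
west 96.00, east 98.00.

96.00, 98.00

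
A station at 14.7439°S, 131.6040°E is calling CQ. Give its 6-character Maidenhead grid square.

PH55tg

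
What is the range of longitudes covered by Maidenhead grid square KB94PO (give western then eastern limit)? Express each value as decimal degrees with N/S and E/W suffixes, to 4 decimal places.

39.2500° E, 39.3333° E

Field K=10, B=1: +10·20° lon, +1·10° lat → SW at lon 20°, lat -80°.
Square 9, 4: +9·2° lon, +4·1° lat → SW at lon 38°, lat -76°.
Subsquare p=15, o=14: +15·0.0833333° lon, +14·0.0416667° lat → SW at lon 39.25°, lat -75.4167°.
Cell spans 0.0833333° lon × 0.0416667° lat.
west 39.2500° E, east 39.3333° E.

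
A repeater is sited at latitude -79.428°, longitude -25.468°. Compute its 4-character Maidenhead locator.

Offset from 180°W / 90°S: lon 154.53°, lat 10.57°.
Field (20°×10°, letters A–R): lon ⌊154.53/20⌋ = 7 → H; lat ⌊10.57/10⌋ = 1 → B.
Square (2°×1°, digits 0–9): lon ⌊14.53/2⌋ = 7; lat ⌊0.57/1⌋ = 0.

HB70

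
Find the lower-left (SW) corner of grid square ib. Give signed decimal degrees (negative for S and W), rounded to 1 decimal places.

-80.0, -20.0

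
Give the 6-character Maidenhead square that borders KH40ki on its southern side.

KH40kh

Latitude subsquare i = 8; −1 → 7 = h.
The longitude characters are unchanged.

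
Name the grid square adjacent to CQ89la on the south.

CQ88lx

Latitude subsquare a = 0; −1 → -1, wraps to 23 = x, carry into square.
Latitude square 9; −1 → 8.
The longitude characters are unchanged.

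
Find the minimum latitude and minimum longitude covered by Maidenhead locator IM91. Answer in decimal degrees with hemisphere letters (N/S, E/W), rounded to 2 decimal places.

31.00° N, 2.00° W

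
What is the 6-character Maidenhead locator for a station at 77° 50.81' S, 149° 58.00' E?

QB42xd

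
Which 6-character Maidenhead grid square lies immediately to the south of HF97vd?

Latitude subsquare d = 3; −1 → 2 = c.
The longitude characters are unchanged.

HF97vc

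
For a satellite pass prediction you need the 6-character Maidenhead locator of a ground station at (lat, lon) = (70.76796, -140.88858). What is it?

BQ90ns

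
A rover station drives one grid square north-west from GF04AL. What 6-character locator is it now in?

FF94xm

Longitude subsquare a = 0; −1 → -1, wraps to 23 = x, carry into square.
Longitude square 0; −1 → -1, wraps to 9, carry into field.
Longitude field G = 6; −1 → 5 = F.
Latitude subsquare l = 11; +1 → 12 = m.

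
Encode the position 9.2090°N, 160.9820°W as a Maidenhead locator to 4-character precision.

AJ99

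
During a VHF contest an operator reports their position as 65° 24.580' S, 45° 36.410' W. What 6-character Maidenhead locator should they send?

GC74eo

Offset from 180°W / 90°S: lon 134.3932°, lat 24.5903°.
Field: lon ⌊134.3932/20⌋ = 6 → G; lat ⌊24.5903/10⌋ = 2 → C.
Square: lon ⌊14.3932/2⌋ = 7; lat ⌊4.5903/1⌋ = 4.
Subsquare: lon ⌊0.3932/0.0833333⌋ = 4 → e; lat ⌊0.5903/0.0416667⌋ = 14 → o.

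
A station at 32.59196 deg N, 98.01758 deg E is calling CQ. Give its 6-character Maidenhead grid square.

NM92ao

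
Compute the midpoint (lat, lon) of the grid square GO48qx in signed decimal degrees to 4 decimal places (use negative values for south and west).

58.9792, -50.6250

Field G=6, O=14: +6·20° lon, +14·10° lat → SW at lon -60°, lat 50°.
Square 4, 8: +4·2° lon, +8·1° lat → SW at lon -52°, lat 58°.
Subsquare q=16, x=23: +16·0.0833333° lon, +23·0.0416667° lat → SW at lon -50.6667°, lat 58.9583°.
Cell spans 0.0833333° lon × 0.0416667° lat. Centre is SW corner plus half of each.
latitude 58.9792, longitude -50.6250.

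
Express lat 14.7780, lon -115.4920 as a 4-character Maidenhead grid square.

DK24

Shift to the Maidenhead origin (180°W, 90°S): lon 64.51, lat 104.78.
Field: lon ⌊64.51/20⌋ = 3 → D; lat ⌊104.78/10⌋ = 10 → K.
Square: lon ⌊4.51/2⌋ = 2; lat ⌊4.78/1⌋ = 4.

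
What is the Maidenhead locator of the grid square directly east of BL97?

CL07

Longitude square 9; +1 → 10, wraps to 0, carry into field.
Longitude field B = 1; +1 → 2 = C.
The latitude characters are unchanged.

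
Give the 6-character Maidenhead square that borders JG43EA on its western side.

JG43da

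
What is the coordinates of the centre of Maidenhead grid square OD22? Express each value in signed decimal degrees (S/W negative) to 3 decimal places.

Field O=14, D=3: +14·20° lon, +3·10° lat → SW at lon 100°, lat -60°.
Square 2, 2: +2·2° lon, +2·1° lat → SW at lon 104°, lat -58°.
Cell spans 2° lon × 1° lat. Centre is SW corner plus half of each.
latitude -57.500, longitude 105.000.

-57.500, 105.000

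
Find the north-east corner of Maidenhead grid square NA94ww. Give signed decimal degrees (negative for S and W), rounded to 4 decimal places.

Field N=13, A=0: +13·20° lon, +0·10° lat → SW at lon 80°, lat -90°.
Square 9, 4: +9·2° lon, +4·1° lat → SW at lon 98°, lat -86°.
Subsquare w=22, w=22: +22·0.0833333° lon, +22·0.0416667° lat → SW at lon 99.8333°, lat -85.0833°.
Cell spans 0.0833333° lon × 0.0416667° lat. NE corner is SW corner plus one full cell.
latitude -85.0417, longitude 99.9167.

-85.0417, 99.9167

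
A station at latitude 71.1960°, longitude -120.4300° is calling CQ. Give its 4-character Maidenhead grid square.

CQ91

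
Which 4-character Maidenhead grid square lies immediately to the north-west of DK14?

Longitude square 1; −1 → 0.
Latitude square 4; +1 → 5.

DK05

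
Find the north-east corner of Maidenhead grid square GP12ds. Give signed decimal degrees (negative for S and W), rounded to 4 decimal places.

62.7917, -57.6667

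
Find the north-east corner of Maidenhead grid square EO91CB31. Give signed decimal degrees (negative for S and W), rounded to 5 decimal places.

51.05000, -81.80000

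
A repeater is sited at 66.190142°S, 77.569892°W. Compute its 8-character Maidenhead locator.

FC13ft14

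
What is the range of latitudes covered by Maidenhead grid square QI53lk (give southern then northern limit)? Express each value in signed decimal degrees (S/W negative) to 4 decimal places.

Field Q=16, I=8: +16·20° lon, +8·10° lat → SW at lon 140°, lat -10°.
Square 5, 3: +5·2° lon, +3·1° lat → SW at lon 150°, lat -7°.
Subsquare l=11, k=10: +11·0.0833333° lon, +10·0.0416667° lat → SW at lon 150.917°, lat -6.58333°.
Cell spans 0.0833333° lon × 0.0416667° lat.
south -6.5833, north -6.5417.

-6.5833, -6.5417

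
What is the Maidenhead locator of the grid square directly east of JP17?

Longitude square 1; +1 → 2.
The latitude characters are unchanged.

JP27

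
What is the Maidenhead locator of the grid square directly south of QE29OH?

Latitude subsquare h = 7; −1 → 6 = g.
The longitude characters are unchanged.

QE29og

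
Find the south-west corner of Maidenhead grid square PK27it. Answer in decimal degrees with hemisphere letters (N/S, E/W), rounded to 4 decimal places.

17.7917° N, 124.6667° E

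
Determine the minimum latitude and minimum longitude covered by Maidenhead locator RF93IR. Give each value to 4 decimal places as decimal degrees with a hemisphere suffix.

36.2917° S, 178.6667° E

Field R=17, F=5: +17·20° lon, +5·10° lat → SW at lon 160°, lat -40°.
Square 9, 3: +9·2° lon, +3·1° lat → SW at lon 178°, lat -37°.
Subsquare i=8, r=17: +8·0.0833333° lon, +17·0.0416667° lat → SW at lon 178.667°, lat -36.2917°.
latitude 36.2917° S, longitude 178.6667° E.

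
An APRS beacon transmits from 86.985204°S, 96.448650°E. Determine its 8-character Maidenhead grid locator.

NA83fa33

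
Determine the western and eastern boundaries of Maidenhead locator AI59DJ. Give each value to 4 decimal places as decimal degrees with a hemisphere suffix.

Field A=0, I=8: +0·20° lon, +8·10° lat → SW at lon -180°, lat -10°.
Square 5, 9: +5·2° lon, +9·1° lat → SW at lon -170°, lat -1°.
Subsquare d=3, j=9: +3·0.0833333° lon, +9·0.0416667° lat → SW at lon -169.75°, lat -0.625°.
Cell spans 0.0833333° lon × 0.0416667° lat.
west 169.7500° W, east 169.6667° W.

169.7500° W, 169.6667° W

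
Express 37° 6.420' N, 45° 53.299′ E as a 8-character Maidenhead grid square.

LM27wc65

Shift to the Maidenhead origin (180°W, 90°S): lon 225.88832, lat 127.10700.
Field: 225.88832/20 → 11 → L, 127.10700/10 → 12 → M; chars LM.
Square: 5.88832/2 → 2, 7.10700/1 → 7; chars 27.
Subsquare: 1.88832/0.0833333 → 22 → w, 0.10700/0.0416667 → 2 → c; chars wc.
Extended square: 0.05498/0.00833333 → 6, 0.02367/0.00416667 → 5; chars 65.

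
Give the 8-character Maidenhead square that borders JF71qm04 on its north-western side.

JF71pm95

Longitude extended square 0; −1 → -1, wraps to 9, carry into subsquare.
Longitude subsquare q = 16; −1 → 15 = p.
Latitude extended square 4; +1 → 5.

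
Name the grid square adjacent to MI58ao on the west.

MI48xo

Longitude subsquare a = 0; −1 → -1, wraps to 23 = x, carry into square.
Longitude square 5; −1 → 4.
The latitude characters are unchanged.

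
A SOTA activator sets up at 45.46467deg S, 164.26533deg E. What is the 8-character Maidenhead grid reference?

RE24dm18

Add 180° to longitude and 90° to latitude: 344.26533, 44.53533.
Field: lon ⌊344.26533/20⌋ = 17 → R; lat ⌊44.53533/10⌋ = 4 → E.
Square: lon ⌊4.26533/2⌋ = 2; lat ⌊4.53533/1⌋ = 4.
Subsquare: lon ⌊0.26533/0.0833333⌋ = 3 → d; lat ⌊0.53533/0.0416667⌋ = 12 → m.
Extended square: lon ⌊0.01533/0.00833333⌋ = 1; lat ⌊0.03533/0.00416667⌋ = 8.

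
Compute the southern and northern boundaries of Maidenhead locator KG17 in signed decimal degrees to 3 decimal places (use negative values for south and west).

Field K=10, G=6: +10·20° lon, +6·10° lat → SW at lon 20°, lat -30°.
Square 1, 7: +1·2° lon, +7·1° lat → SW at lon 22°, lat -23°.
Cell spans 2° lon × 1° lat.
south -23.000, north -22.000.

-23.000, -22.000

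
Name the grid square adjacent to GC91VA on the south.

Latitude subsquare a = 0; −1 → -1, wraps to 23 = x, carry into square.
Latitude square 1; −1 → 0.
The longitude characters are unchanged.

GC90vx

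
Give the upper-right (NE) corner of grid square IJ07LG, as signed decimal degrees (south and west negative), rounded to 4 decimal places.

7.2917, -19.0000

Field I=8, J=9: +8·20° lon, +9·10° lat → SW at lon -20°, lat 0°.
Square 0, 7: +0·2° lon, +7·1° lat → SW at lon -20°, lat 7°.
Subsquare l=11, g=6: +11·0.0833333° lon, +6·0.0416667° lat → SW at lon -19.0833°, lat 7.25°.
Cell spans 0.0833333° lon × 0.0416667° lat. NE corner is SW corner plus one full cell.
latitude 7.2917, longitude -19.0000.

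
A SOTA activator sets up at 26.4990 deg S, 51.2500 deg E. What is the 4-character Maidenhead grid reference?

LG53

Add 180° to longitude and 90° to latitude: 231.25, 63.50.
Field: lon ⌊231.25/20⌋ = 11 → L; lat ⌊63.50/10⌋ = 6 → G.
Square: lon ⌊11.25/2⌋ = 5; lat ⌊3.50/1⌋ = 3.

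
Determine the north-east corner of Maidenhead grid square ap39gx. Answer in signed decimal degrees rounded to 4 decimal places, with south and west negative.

70.0000, -173.4167

Field A=0, P=15: +0·20° lon, +15·10° lat → SW at lon -180°, lat 60°.
Square 3, 9: +3·2° lon, +9·1° lat → SW at lon -174°, lat 69°.
Subsquare g=6, x=23: +6·0.0833333° lon, +23·0.0416667° lat → SW at lon -173.5°, lat 69.9583°.
Cell spans 0.0833333° lon × 0.0416667° lat. NE corner is SW corner plus one full cell.
latitude 70.0000, longitude -173.4167.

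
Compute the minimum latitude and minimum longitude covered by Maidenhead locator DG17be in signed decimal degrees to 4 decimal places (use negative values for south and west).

-22.8333, -117.9167

Field D=3, G=6: +3·20° lon, +6·10° lat → SW at lon -120°, lat -30°.
Square 1, 7: +1·2° lon, +7·1° lat → SW at lon -118°, lat -23°.
Subsquare b=1, e=4: +1·0.0833333° lon, +4·0.0416667° lat → SW at lon -117.917°, lat -22.8333°.
latitude -22.8333, longitude -117.9167.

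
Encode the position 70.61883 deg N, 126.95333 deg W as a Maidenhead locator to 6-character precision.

Add 180° to longitude and 90° to latitude: 53.0467, 160.6188.
Field: 53.0467/20 → 2 → C, 160.6188/10 → 16 → Q; chars CQ.
Square: 13.0467/2 → 6, 0.6188/1 → 0; chars 60.
Subsquare: 1.0467/0.0833333 → 12 → m, 0.6188/0.0416667 → 14 → o; chars mo.

CQ60mo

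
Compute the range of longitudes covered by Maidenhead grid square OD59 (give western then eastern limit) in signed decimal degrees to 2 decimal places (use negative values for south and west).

110.00, 112.00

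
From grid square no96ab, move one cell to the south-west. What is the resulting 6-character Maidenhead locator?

Longitude subsquare a = 0; −1 → -1, wraps to 23 = x, carry into square.
Longitude square 9; −1 → 8.
Latitude subsquare b = 1; −1 → 0 = a.

NO86xa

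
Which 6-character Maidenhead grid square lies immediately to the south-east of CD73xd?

CD83ac

Longitude subsquare x = 23; +1 → 24, wraps to 0 = a, carry into square.
Longitude square 7; +1 → 8.
Latitude subsquare d = 3; −1 → 2 = c.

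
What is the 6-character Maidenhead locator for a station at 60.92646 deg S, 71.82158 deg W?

FC49cb

Add 180° to longitude and 90° to latitude: 108.1784, 29.0735.
Field: lon ⌊108.1784/20⌋ = 5 → F; lat ⌊29.0735/10⌋ = 2 → C.
Square: lon ⌊8.1784/2⌋ = 4; lat ⌊9.0735/1⌋ = 9.
Subsquare: lon ⌊0.1784/0.0833333⌋ = 2 → c; lat ⌊0.0735/0.0416667⌋ = 1 → b.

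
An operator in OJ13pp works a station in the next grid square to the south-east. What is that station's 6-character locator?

Longitude subsquare p = 15; +1 → 16 = q.
Latitude subsquare p = 15; −1 → 14 = o.

OJ13qo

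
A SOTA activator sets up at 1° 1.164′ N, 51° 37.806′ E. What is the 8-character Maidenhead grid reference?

LJ51ta54

Shift to the Maidenhead origin (180°W, 90°S): lon 231.63010, lat 91.01940.
Field: lon ⌊231.63010/20⌋ = 11 → L; lat ⌊91.01940/10⌋ = 9 → J.
Square: lon ⌊11.63010/2⌋ = 5; lat ⌊1.01940/1⌋ = 1.
Subsquare: lon ⌊1.63010/0.0833333⌋ = 19 → t; lat ⌊0.01940/0.0416667⌋ = 0 → a.
Extended square: lon ⌊0.04677/0.00833333⌋ = 5; lat ⌊0.01940/0.00416667⌋ = 4.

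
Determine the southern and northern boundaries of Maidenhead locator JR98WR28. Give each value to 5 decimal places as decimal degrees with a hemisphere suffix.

88.74167° N, 88.74583° N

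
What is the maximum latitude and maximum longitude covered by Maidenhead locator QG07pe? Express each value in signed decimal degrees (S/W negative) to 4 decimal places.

Field Q=16, G=6: +16·20° lon, +6·10° lat → SW at lon 140°, lat -30°.
Square 0, 7: +0·2° lon, +7·1° lat → SW at lon 140°, lat -23°.
Subsquare p=15, e=4: +15·0.0833333° lon, +4·0.0416667° lat → SW at lon 141.25°, lat -22.8333°.
Cell spans 0.0833333° lon × 0.0416667° lat. NE corner is SW corner plus one full cell.
latitude -22.7917, longitude 141.3333.

-22.7917, 141.3333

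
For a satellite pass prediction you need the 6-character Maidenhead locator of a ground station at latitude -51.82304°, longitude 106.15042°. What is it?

Offset from 180°W / 90°S: lon 286.1504°, lat 38.1770°.
Field (20°×10°, letters A–R): 286.1504/20 → 14 → O, 38.1770/10 → 3 → D; chars OD.
Square (2°×1°, digits 0–9): 6.1504/2 → 3, 8.1770/1 → 8; chars 38.
Subsquare (5′×2.5′, letters a–x): 0.1504/0.0833333 → 1 → b, 0.1770/0.0416667 → 4 → e; chars be.

OD38be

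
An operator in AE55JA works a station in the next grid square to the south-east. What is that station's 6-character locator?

AE54kx

Longitude subsquare j = 9; +1 → 10 = k.
Latitude subsquare a = 0; −1 → -1, wraps to 23 = x, carry into square.
Latitude square 5; −1 → 4.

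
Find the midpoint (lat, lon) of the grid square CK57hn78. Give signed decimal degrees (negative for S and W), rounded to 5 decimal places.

Field C=2, K=10: +2·20° lon, +10·10° lat → SW at lon -140°, lat 10°.
Square 5, 7: +5·2° lon, +7·1° lat → SW at lon -130°, lat 17°.
Subsquare h=7, n=13: +7·0.0833333° lon, +13·0.0416667° lat → SW at lon -129.417°, lat 17.5417°.
Extended square 7, 8: +7·0.00833333° lon, +8·0.00416667° lat → SW at lon -129.358°, lat 17.575°.
Cell spans 0.00833333° lon × 0.00416667° lat. Centre is SW corner plus half of each.
latitude 17.57708, longitude -129.35417.

17.57708, -129.35417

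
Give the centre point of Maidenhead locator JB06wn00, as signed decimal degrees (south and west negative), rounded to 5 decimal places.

Field J=9, B=1: +9·20° lon, +1·10° lat → SW at lon 0°, lat -80°.
Square 0, 6: +0·2° lon, +6·1° lat → SW at lon 0°, lat -74°.
Subsquare w=22, n=13: +22·0.0833333° lon, +13·0.0416667° lat → SW at lon 1.83333°, lat -73.4583°.
Extended square 0, 0: +0·0.00833333° lon, +0·0.00416667° lat → SW at lon 1.83333°, lat -73.4583°.
Cell spans 0.00833333° lon × 0.00416667° lat. Centre is SW corner plus half of each.
latitude -73.45625, longitude 1.83750.

-73.45625, 1.83750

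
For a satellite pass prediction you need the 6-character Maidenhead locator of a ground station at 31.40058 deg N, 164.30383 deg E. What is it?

RM21dj

Add 180° to longitude and 90° to latitude: 344.3038, 121.4006.
Field: 344.3038/20 → 17 → R, 121.4006/10 → 12 → M; chars RM.
Square: 4.3038/2 → 2, 1.4006/1 → 1; chars 21.
Subsquare: 0.3038/0.0833333 → 3 → d, 0.4006/0.0416667 → 9 → j; chars dj.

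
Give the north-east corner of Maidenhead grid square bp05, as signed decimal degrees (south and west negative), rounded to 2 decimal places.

66.00, -158.00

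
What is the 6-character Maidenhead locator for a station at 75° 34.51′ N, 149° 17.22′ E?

QQ45pn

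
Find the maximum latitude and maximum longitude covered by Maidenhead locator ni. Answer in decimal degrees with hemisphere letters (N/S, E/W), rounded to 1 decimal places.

0.0° N, 100.0° E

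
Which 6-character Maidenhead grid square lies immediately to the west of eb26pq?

Longitude subsquare p = 15; −1 → 14 = o.
The latitude characters are unchanged.

EB26oq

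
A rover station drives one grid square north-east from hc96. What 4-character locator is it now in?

IC07

Longitude square 9; +1 → 10, wraps to 0, carry into field.
Longitude field H = 7; +1 → 8 = I.
Latitude square 6; +1 → 7.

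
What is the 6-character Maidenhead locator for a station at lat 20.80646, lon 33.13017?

Offset from 180°W / 90°S: lon 213.1302°, lat 110.8065°.
Field: 213.1302/20 → 10 → K, 110.8065/10 → 11 → L; chars KL.
Square: 13.1302/2 → 6, 0.8065/1 → 0; chars 60.
Subsquare: 1.1302/0.0833333 → 13 → n, 0.8065/0.0416667 → 19 → t; chars nt.

KL60nt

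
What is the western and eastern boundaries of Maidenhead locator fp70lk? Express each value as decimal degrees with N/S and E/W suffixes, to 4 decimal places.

Field F=5, P=15: +5·20° lon, +15·10° lat → SW at lon -80°, lat 60°.
Square 7, 0: +7·2° lon, +0·1° lat → SW at lon -66°, lat 60°.
Subsquare l=11, k=10: +11·0.0833333° lon, +10·0.0416667° lat → SW at lon -65.0833°, lat 60.4167°.
Cell spans 0.0833333° lon × 0.0416667° lat.
west 65.0833° W, east 65.0000° W.

65.0833° W, 65.0000° W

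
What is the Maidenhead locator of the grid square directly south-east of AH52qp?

AH52ro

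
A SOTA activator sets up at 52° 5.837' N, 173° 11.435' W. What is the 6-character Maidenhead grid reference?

AO32jc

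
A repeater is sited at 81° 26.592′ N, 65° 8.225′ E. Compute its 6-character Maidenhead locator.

MR21nk

Add 180° to longitude and 90° to latitude: 245.1371, 171.4432.
Field: lon ⌊245.1371/20⌋ = 12 → M; lat ⌊171.4432/10⌋ = 17 → R.
Square: lon ⌊5.1371/2⌋ = 2; lat ⌊1.4432/1⌋ = 1.
Subsquare: lon ⌊1.1371/0.0833333⌋ = 13 → n; lat ⌊0.4432/0.0416667⌋ = 10 → k.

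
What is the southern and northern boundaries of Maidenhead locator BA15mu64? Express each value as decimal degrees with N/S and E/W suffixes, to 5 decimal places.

Field B=1, A=0: +1·20° lon, +0·10° lat → SW at lon -160°, lat -90°.
Square 1, 5: +1·2° lon, +5·1° lat → SW at lon -158°, lat -85°.
Subsquare m=12, u=20: +12·0.0833333° lon, +20·0.0416667° lat → SW at lon -157°, lat -84.1667°.
Extended square 6, 4: +6·0.00833333° lon, +4·0.00416667° lat → SW at lon -156.95°, lat -84.15°.
Cell spans 0.00833333° lon × 0.00416667° lat.
south 84.15000° S, north 84.14583° S.

84.15000° S, 84.14583° S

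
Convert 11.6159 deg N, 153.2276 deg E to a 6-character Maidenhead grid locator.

Offset from 180°W / 90°S: lon 333.2276°, lat 101.6159°.
Field: lon ⌊333.2276/20⌋ = 16 → Q; lat ⌊101.6159/10⌋ = 10 → K.
Square: lon ⌊13.2276/2⌋ = 6; lat ⌊1.6159/1⌋ = 1.
Subsquare: lon ⌊1.2276/0.0833333⌋ = 14 → o; lat ⌊0.6159/0.0416667⌋ = 14 → o.

QK61oo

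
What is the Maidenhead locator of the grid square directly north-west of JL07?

Longitude square 0; −1 → -1, wraps to 9, carry into field.
Longitude field J = 9; −1 → 8 = I.
Latitude square 7; +1 → 8.

IL98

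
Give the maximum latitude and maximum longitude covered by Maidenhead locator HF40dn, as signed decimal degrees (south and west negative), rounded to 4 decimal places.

Field H=7, F=5: +7·20° lon, +5·10° lat → SW at lon -40°, lat -40°.
Square 4, 0: +4·2° lon, +0·1° lat → SW at lon -32°, lat -40°.
Subsquare d=3, n=13: +3·0.0833333° lon, +13·0.0416667° lat → SW at lon -31.75°, lat -39.4583°.
Cell spans 0.0833333° lon × 0.0416667° lat. NE corner is SW corner plus one full cell.
latitude -39.4167, longitude -31.6667.

-39.4167, -31.6667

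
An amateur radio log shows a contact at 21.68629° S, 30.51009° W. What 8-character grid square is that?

HG48rh85

Shift to the Maidenhead origin (180°W, 90°S): lon 149.48991, lat 68.31371.
Field: lon ⌊149.48991/20⌋ = 7 → H; lat ⌊68.31371/10⌋ = 6 → G.
Square: lon ⌊9.48991/2⌋ = 4; lat ⌊8.31371/1⌋ = 8.
Subsquare: lon ⌊1.48991/0.0833333⌋ = 17 → r; lat ⌊0.31371/0.0416667⌋ = 7 → h.
Extended square: lon ⌊0.07324/0.00833333⌋ = 8; lat ⌊0.02204/0.00416667⌋ = 5.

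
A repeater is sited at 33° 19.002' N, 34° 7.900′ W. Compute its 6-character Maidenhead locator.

Offset from 180°W / 90°S: lon 145.8683°, lat 123.3167°.
Field (20°×10°, letters A–R): lon ⌊145.8683/20⌋ = 7 → H; lat ⌊123.3167/10⌋ = 12 → M.
Square (2°×1°, digits 0–9): lon ⌊5.8683/2⌋ = 2; lat ⌊3.3167/1⌋ = 3.
Subsquare (5′×2.5′, letters a–x): lon ⌊1.8683/0.0833333⌋ = 22 → w; lat ⌊0.3167/0.0416667⌋ = 7 → h.

HM23wh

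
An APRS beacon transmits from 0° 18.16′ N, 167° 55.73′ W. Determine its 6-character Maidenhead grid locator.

Shift to the Maidenhead origin (180°W, 90°S): lon 12.0712, lat 90.3027.
Field: lon ⌊12.0712/20⌋ = 0 → A; lat ⌊90.3027/10⌋ = 9 → J.
Square: lon ⌊12.0712/2⌋ = 6; lat ⌊0.3027/1⌋ = 0.
Subsquare: lon ⌊0.0712/0.0833333⌋ = 0 → a; lat ⌊0.3027/0.0416667⌋ = 7 → h.

AJ60ah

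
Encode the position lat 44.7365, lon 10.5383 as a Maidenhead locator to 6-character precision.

JN54gr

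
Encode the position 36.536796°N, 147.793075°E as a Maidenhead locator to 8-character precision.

QM36vm58

Offset from 180°W / 90°S: lon 327.79307°, lat 126.53680°.
Field (20°×10°, letters A–R): lon ⌊327.79307/20⌋ = 16 → Q; lat ⌊126.53680/10⌋ = 12 → M.
Square (2°×1°, digits 0–9): lon ⌊7.79307/2⌋ = 3; lat ⌊6.53680/1⌋ = 6.
Subsquare (5′×2.5′, letters a–x): lon ⌊1.79307/0.0833333⌋ = 21 → v; lat ⌊0.53680/0.0416667⌋ = 12 → m.
Extended square (30″×15″, digits 0–9): lon ⌊0.04307/0.00833333⌋ = 5; lat ⌊0.03680/0.00416667⌋ = 8.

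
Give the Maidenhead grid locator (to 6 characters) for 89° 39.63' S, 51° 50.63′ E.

Add 180° to longitude and 90° to latitude: 231.8438, 0.3395.
Field: lon ⌊231.8438/20⌋ = 11 → L; lat ⌊0.3395/10⌋ = 0 → A.
Square: lon ⌊11.8438/2⌋ = 5; lat ⌊0.3395/1⌋ = 0.
Subsquare: lon ⌊1.8438/0.0833333⌋ = 22 → w; lat ⌊0.3395/0.0416667⌋ = 8 → i.

LA50wi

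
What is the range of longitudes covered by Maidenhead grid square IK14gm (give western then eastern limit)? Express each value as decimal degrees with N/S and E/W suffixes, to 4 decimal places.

17.5000° W, 17.4167° W

Field I=8, K=10: +8·20° lon, +10·10° lat → SW at lon -20°, lat 10°.
Square 1, 4: +1·2° lon, +4·1° lat → SW at lon -18°, lat 14°.
Subsquare g=6, m=12: +6·0.0833333° lon, +12·0.0416667° lat → SW at lon -17.5°, lat 14.5°.
Cell spans 0.0833333° lon × 0.0416667° lat.
west 17.5000° W, east 17.4167° W.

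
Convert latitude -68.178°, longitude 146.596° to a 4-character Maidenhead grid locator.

Add 180° to longitude and 90° to latitude: 326.60, 21.82.
Field (20°×10°, letters A–R): lon ⌊326.60/20⌋ = 16 → Q; lat ⌊21.82/10⌋ = 2 → C.
Square (2°×1°, digits 0–9): lon ⌊6.60/2⌋ = 3; lat ⌊1.82/1⌋ = 1.

QC31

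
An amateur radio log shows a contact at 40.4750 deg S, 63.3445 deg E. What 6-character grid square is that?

Add 180° to longitude and 90° to latitude: 243.3445, 49.5250.
Field: lon ⌊243.3445/20⌋ = 12 → M; lat ⌊49.5250/10⌋ = 4 → E.
Square: lon ⌊3.3445/2⌋ = 1; lat ⌊9.5250/1⌋ = 9.
Subsquare: lon ⌊1.3445/0.0833333⌋ = 16 → q; lat ⌊0.5250/0.0416667⌋ = 12 → m.

ME19qm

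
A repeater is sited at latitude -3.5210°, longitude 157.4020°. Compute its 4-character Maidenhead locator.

Shift to the Maidenhead origin (180°W, 90°S): lon 337.40, lat 86.48.
Field: lon ⌊337.40/20⌋ = 16 → Q; lat ⌊86.48/10⌋ = 8 → I.
Square: lon ⌊17.40/2⌋ = 8; lat ⌊6.48/1⌋ = 6.

QI86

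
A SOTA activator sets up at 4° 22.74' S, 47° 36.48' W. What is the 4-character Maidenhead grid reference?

GI65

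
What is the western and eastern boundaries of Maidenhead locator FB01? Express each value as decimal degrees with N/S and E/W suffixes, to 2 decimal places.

Field F=5, B=1: +5·20° lon, +1·10° lat → SW at lon -80°, lat -80°.
Square 0, 1: +0·2° lon, +1·1° lat → SW at lon -80°, lat -79°.
Cell spans 2° lon × 1° lat.
west 80.00° W, east 78.00° W.

80.00° W, 78.00° W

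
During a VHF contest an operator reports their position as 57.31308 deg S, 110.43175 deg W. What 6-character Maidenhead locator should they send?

DD42sq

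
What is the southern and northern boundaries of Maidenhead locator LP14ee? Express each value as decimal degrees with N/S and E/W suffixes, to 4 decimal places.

Field L=11, P=15: +11·20° lon, +15·10° lat → SW at lon 40°, lat 60°.
Square 1, 4: +1·2° lon, +4·1° lat → SW at lon 42°, lat 64°.
Subsquare e=4, e=4: +4·0.0833333° lon, +4·0.0416667° lat → SW at lon 42.3333°, lat 64.1667°.
Cell spans 0.0833333° lon × 0.0416667° lat.
south 64.1667° N, north 64.2083° N.

64.1667° N, 64.2083° N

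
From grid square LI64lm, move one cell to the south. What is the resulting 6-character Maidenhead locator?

Latitude subsquare m = 12; −1 → 11 = l.
The longitude characters are unchanged.

LI64ll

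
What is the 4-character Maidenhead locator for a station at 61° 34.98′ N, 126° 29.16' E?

PP31

Offset from 180°W / 90°S: lon 306.49°, lat 151.58°.
Field: lon ⌊306.49/20⌋ = 15 → P; lat ⌊151.58/10⌋ = 15 → P.
Square: lon ⌊6.49/2⌋ = 3; lat ⌊1.58/1⌋ = 1.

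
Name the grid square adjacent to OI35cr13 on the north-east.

OI35cr24

Longitude extended square 1; +1 → 2.
Latitude extended square 3; +1 → 4.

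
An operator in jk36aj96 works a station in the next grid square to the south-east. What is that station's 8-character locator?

Longitude extended square 9; +1 → 10, wraps to 0, carry into subsquare.
Longitude subsquare a = 0; +1 → 1 = b.
Latitude extended square 6; −1 → 5.

JK36bj05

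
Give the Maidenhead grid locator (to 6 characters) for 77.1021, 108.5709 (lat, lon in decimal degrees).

OQ47gc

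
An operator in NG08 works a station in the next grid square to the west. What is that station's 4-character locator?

Longitude square 0; −1 → -1, wraps to 9, carry into field.
Longitude field N = 13; −1 → 12 = M.
The latitude characters are unchanged.

MG98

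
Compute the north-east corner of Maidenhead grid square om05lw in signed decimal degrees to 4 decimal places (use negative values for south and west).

35.9583, 101.0000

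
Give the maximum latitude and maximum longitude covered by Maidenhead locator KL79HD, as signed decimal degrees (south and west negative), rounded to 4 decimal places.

29.1667, 34.6667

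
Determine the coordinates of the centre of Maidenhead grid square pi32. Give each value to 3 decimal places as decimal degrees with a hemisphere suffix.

7.500° S, 127.000° E

Field P=15, I=8: +15·20° lon, +8·10° lat → SW at lon 120°, lat -10°.
Square 3, 2: +3·2° lon, +2·1° lat → SW at lon 126°, lat -8°.
Cell spans 2° lon × 1° lat. Centre is SW corner plus half of each.
latitude 7.500° S, longitude 127.000° E.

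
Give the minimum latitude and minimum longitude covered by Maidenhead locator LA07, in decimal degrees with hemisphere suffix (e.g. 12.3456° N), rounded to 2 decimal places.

83.00° S, 40.00° E

Field L=11, A=0: +11·20° lon, +0·10° lat → SW at lon 40°, lat -90°.
Square 0, 7: +0·2° lon, +7·1° lat → SW at lon 40°, lat -83°.
latitude 83.00° S, longitude 40.00° E.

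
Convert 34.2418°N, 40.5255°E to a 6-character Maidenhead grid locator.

Offset from 180°W / 90°S: lon 220.5255°, lat 124.2418°.
Field: lon ⌊220.5255/20⌋ = 11 → L; lat ⌊124.2418/10⌋ = 12 → M.
Square: lon ⌊0.5255/2⌋ = 0; lat ⌊4.2418/1⌋ = 4.
Subsquare: lon ⌊0.5255/0.0833333⌋ = 6 → g; lat ⌊0.2418/0.0416667⌋ = 5 → f.

LM04gf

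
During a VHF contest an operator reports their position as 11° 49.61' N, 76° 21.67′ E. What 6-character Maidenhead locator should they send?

MK81et

Offset from 180°W / 90°S: lon 256.3612°, lat 101.8268°.
Field (20°×10°, letters A–R): 256.3612/20 → 12 → M, 101.8268/10 → 10 → K; chars MK.
Square (2°×1°, digits 0–9): 16.3612/2 → 8, 1.8268/1 → 1; chars 81.
Subsquare (5′×2.5′, letters a–x): 0.3612/0.0833333 → 4 → e, 0.8268/0.0416667 → 19 → t; chars et.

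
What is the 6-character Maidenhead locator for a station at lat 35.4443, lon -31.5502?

Add 180° to longitude and 90° to latitude: 148.4498, 125.4443.
Field: lon ⌊148.4498/20⌋ = 7 → H; lat ⌊125.4443/10⌋ = 12 → M.
Square: lon ⌊8.4498/2⌋ = 4; lat ⌊5.4443/1⌋ = 5.
Subsquare: lon ⌊0.4498/0.0833333⌋ = 5 → f; lat ⌊0.4443/0.0416667⌋ = 10 → k.

HM45fk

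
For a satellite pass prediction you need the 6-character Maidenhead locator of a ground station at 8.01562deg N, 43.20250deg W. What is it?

Offset from 180°W / 90°S: lon 136.7975°, lat 98.0156°.
Field: 136.7975/20 → 6 → G, 98.0156/10 → 9 → J; chars GJ.
Square: 16.7975/2 → 8, 8.0156/1 → 8; chars 88.
Subsquare: 0.7975/0.0833333 → 9 → j, 0.0156/0.0416667 → 0 → a; chars ja.

GJ88ja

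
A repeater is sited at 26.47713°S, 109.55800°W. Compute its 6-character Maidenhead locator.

DG53fm

Offset from 180°W / 90°S: lon 70.4420°, lat 63.5229°.
Field: lon ⌊70.4420/20⌋ = 3 → D; lat ⌊63.5229/10⌋ = 6 → G.
Square: lon ⌊10.4420/2⌋ = 5; lat ⌊3.5229/1⌋ = 3.
Subsquare: lon ⌊0.4420/0.0833333⌋ = 5 → f; lat ⌊0.5229/0.0416667⌋ = 12 → m.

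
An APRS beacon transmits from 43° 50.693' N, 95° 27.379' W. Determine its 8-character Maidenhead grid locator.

Add 180° to longitude and 90° to latitude: 84.54368, 133.84488.
Field: lon ⌊84.54368/20⌋ = 4 → E; lat ⌊133.84488/10⌋ = 13 → N.
Square: lon ⌊4.54368/2⌋ = 2; lat ⌊3.84488/1⌋ = 3.
Subsquare: lon ⌊0.54368/0.0833333⌋ = 6 → g; lat ⌊0.84488/0.0416667⌋ = 20 → u.
Extended square: lon ⌊0.04368/0.00833333⌋ = 5; lat ⌊0.01155/0.00416667⌋ = 2.

EN23gu52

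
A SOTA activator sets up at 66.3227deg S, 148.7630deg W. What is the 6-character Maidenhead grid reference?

BC53oq

Shift to the Maidenhead origin (180°W, 90°S): lon 31.2370, lat 23.6773.
Field: 31.2370/20 → 1 → B, 23.6773/10 → 2 → C; chars BC.
Square: 11.2370/2 → 5, 3.6773/1 → 3; chars 53.
Subsquare: 1.2370/0.0833333 → 14 → o, 0.6773/0.0416667 → 16 → q; chars oq.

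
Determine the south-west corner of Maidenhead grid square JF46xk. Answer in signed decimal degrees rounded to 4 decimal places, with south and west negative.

-33.5833, 9.9167

Field J=9, F=5: +9·20° lon, +5·10° lat → SW at lon 0°, lat -40°.
Square 4, 6: +4·2° lon, +6·1° lat → SW at lon 8°, lat -34°.
Subsquare x=23, k=10: +23·0.0833333° lon, +10·0.0416667° lat → SW at lon 9.91667°, lat -33.5833°.
latitude -33.5833, longitude 9.9167.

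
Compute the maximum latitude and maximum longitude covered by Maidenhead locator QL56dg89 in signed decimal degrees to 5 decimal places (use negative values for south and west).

Field Q=16, L=11: +16·20° lon, +11·10° lat → SW at lon 140°, lat 20°.
Square 5, 6: +5·2° lon, +6·1° lat → SW at lon 150°, lat 26°.
Subsquare d=3, g=6: +3·0.0833333° lon, +6·0.0416667° lat → SW at lon 150.25°, lat 26.25°.
Extended square 8, 9: +8·0.00833333° lon, +9·0.00416667° lat → SW at lon 150.317°, lat 26.2875°.
Cell spans 0.00833333° lon × 0.00416667° lat. NE corner is SW corner plus one full cell.
latitude 26.29167, longitude 150.32500.

26.29167, 150.32500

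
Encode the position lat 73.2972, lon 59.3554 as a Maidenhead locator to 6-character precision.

LQ93qh

Offset from 180°W / 90°S: lon 239.3554°, lat 163.2972°.
Field: lon ⌊239.3554/20⌋ = 11 → L; lat ⌊163.2972/10⌋ = 16 → Q.
Square: lon ⌊19.3554/2⌋ = 9; lat ⌊3.2972/1⌋ = 3.
Subsquare: lon ⌊1.3554/0.0833333⌋ = 16 → q; lat ⌊0.2972/0.0416667⌋ = 7 → h.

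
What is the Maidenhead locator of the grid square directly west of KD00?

JD90

Longitude square 0; −1 → -1, wraps to 9, carry into field.
Longitude field K = 10; −1 → 9 = J.
The latitude characters are unchanged.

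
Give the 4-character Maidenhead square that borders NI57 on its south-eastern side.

Longitude square 5; +1 → 6.
Latitude square 7; −1 → 6.

NI66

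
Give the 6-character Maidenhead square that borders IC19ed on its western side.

IC19dd

Longitude subsquare e = 4; −1 → 3 = d.
The latitude characters are unchanged.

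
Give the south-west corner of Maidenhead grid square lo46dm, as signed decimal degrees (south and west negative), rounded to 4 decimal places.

56.5000, 48.2500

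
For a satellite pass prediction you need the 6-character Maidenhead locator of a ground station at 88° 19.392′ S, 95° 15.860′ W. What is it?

EA21iq

Shift to the Maidenhead origin (180°W, 90°S): lon 84.7357, lat 1.6768.
Field: 84.7357/20 → 4 → E, 1.6768/10 → 0 → A; chars EA.
Square: 4.7357/2 → 2, 1.6768/1 → 1; chars 21.
Subsquare: 0.7357/0.0833333 → 8 → i, 0.6768/0.0416667 → 16 → q; chars iq.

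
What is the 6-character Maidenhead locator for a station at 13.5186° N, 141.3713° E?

QK03qm

Offset from 180°W / 90°S: lon 321.3713°, lat 103.5186°.
Field: 321.3713/20 → 16 → Q, 103.5186/10 → 10 → K; chars QK.
Square: 1.3713/2 → 0, 3.5186/1 → 3; chars 03.
Subsquare: 1.3713/0.0833333 → 16 → q, 0.5186/0.0416667 → 12 → m; chars qm.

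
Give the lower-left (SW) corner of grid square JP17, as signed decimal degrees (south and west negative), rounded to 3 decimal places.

67.000, 2.000

Field J=9, P=15: +9·20° lon, +15·10° lat → SW at lon 0°, lat 60°.
Square 1, 7: +1·2° lon, +7·1° lat → SW at lon 2°, lat 67°.
latitude 67.000, longitude 2.000.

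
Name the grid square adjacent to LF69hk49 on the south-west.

LF69hk38

Longitude extended square 4; −1 → 3.
Latitude extended square 9; −1 → 8.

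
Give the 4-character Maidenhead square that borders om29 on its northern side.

ON20

Latitude square 9; +1 → 10, wraps to 0, carry into field.
Latitude field M = 12; +1 → 13 = N.
The longitude characters are unchanged.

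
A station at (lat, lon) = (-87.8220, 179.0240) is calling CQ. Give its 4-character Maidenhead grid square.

RA92

Shift to the Maidenhead origin (180°W, 90°S): lon 359.02, lat 2.18.
Field: lon ⌊359.02/20⌋ = 17 → R; lat ⌊2.18/10⌋ = 0 → A.
Square: lon ⌊19.02/2⌋ = 9; lat ⌊2.18/1⌋ = 2.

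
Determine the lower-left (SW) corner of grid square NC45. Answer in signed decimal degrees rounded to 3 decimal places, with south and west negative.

-65.000, 88.000

Field N=13, C=2: +13·20° lon, +2·10° lat → SW at lon 80°, lat -70°.
Square 4, 5: +4·2° lon, +5·1° lat → SW at lon 88°, lat -65°.
latitude -65.000, longitude 88.000.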